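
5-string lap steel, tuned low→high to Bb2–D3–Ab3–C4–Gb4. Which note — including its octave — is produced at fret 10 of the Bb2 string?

Ab3

Each fret is one semitone, so Bb2 + 10 = Ab3.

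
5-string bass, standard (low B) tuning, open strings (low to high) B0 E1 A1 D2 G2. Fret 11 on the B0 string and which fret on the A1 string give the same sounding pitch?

1

B0 at fret 11 is B0 + 11 semitones = A#1.
The open A1 string is 10 semitones above the open B0, so the same pitch on the A1 string lies at fret 11 − 10 = 1.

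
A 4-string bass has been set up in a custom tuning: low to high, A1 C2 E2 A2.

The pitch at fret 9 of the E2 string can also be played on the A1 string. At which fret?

Fret 9 on E2 is MIDI 40 + 9 = 49 (C♯3). On the A1 string (open MIDI 33), that pitch is 49 − 33 = fret 16.

16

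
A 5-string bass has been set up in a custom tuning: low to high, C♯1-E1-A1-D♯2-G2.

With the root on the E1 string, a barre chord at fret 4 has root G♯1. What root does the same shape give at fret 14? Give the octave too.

Moving from fret 4 to fret 14 shifts the root by 10 semitones.
G♯1 up 10 semitones is F♯2.

F♯2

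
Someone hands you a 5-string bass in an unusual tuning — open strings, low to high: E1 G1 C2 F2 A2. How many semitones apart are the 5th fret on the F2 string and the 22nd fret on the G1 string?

F2 at fret 5 → Bb2 (MIDI 46); G1 at fret 22 → F3 (MIDI 53).
46 − 53 = -7, so the two pitches are 7 semitones apart, with F3 the higher.

7 semitones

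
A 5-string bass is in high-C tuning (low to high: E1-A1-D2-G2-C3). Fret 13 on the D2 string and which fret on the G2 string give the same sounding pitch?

8

D2 at fret 13 is D2 + 13 semitones = D♯3.
The open G2 string is 5 semitones above the open D2, so the same pitch on the G2 string lies at fret 13 − 5 = 8.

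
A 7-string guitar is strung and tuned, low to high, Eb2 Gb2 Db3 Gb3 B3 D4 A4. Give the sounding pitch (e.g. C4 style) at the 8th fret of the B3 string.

The open B3 string plus 8 semitones: B–C–Db–D–Eb–E–F–Gb–G.
The walk passes from B into C once, so the octave number goes from 3 to 4.

G4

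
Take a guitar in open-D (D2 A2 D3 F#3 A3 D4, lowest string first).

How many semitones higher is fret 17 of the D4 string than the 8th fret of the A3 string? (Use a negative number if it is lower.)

14 semitones

D4 at fret 17 → G5 (MIDI 79); A3 at fret 8 → F4 (MIDI 65).
79 − 65 = 14, so the two pitches are 14 semitones apart.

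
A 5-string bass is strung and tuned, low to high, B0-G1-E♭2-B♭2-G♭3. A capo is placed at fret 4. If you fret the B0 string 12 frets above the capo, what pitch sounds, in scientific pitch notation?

E♭2

The capo raises the open B0 by 4 semitones to E♭1; fretting 12 more gives B0 + 4 + 12 = B0 + 16 semitones = E♭2.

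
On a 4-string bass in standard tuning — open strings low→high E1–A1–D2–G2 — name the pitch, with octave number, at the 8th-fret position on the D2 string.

A#2

The open D2 string plus 8 semitones: D–D#–E–F–F#–G–G#–A–A#.
No B→C boundary is crossed, so the octave stays at 2.
(Equivalently spelled Bb2.)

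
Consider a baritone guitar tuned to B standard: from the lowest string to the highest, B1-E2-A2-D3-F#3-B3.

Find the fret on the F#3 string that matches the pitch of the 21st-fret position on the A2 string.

Fret 21 on A2 is MIDI 45 + 21 = 66 (F#4). On the F#3 string (open MIDI 54), that pitch is 66 − 54 = fret 12.

12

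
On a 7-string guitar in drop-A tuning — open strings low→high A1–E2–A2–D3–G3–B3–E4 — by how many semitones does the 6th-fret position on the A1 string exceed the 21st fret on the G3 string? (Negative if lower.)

-37 semitones

A1 at fret 6 → D♯2 (MIDI 39); G3 at fret 21 → E5 (MIDI 76).
39 − 76 = -37, so the two pitches are 37 semitones apart.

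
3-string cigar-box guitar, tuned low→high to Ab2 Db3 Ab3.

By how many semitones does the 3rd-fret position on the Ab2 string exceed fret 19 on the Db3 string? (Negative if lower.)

Ab2 at fret 3 → B2 (MIDI 47); Db3 at fret 19 → Ab4 (MIDI 68).
47 − 68 = -21, so the two pitches are 21 semitones apart.

-21 semitones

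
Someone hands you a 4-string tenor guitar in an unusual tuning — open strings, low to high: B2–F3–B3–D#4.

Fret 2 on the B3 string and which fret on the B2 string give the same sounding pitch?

14

B3 at fret 2 is B3 + 2 semitones = C#4.
The open B2 string is 12 semitones below the open B3, so the same pitch on the B2 string lies at fret 2 + 12 = 14.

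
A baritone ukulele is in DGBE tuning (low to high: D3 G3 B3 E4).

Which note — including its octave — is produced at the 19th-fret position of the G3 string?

The open G3 string plus 19 semitones: G–G#–A–A#–…–C–C#–D.
The walk passes from B into C 2 times, so the octave number goes from 3 to 5.

D5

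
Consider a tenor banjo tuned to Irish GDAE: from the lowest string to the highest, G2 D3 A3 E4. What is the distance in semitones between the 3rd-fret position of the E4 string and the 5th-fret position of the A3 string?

E4 at fret 3 → G4 (MIDI 67); A3 at fret 5 → D4 (MIDI 62).
67 − 62 = 5, so the two pitches are 5 semitones apart, with G4 the higher.

5 semitones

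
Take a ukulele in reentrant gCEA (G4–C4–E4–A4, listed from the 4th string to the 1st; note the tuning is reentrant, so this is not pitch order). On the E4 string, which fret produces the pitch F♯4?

F♯4 is 2 semitones above the open E4 (E–F–F#), so it sits at fret 2.

2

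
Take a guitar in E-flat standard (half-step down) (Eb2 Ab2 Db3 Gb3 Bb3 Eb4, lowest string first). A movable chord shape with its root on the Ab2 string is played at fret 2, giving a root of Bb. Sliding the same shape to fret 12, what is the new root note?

Ab

Moving from fret 2 to fret 12 shifts the root by 10 semitones.
Bb up 10 semitones is Ab.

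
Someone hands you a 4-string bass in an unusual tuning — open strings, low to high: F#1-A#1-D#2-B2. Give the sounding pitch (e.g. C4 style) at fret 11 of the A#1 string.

A2

A#1 is MIDI 34. Adding 11 gives 45, which is A2.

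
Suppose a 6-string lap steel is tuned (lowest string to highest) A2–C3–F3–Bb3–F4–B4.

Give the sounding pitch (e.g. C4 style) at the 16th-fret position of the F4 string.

A5

Each fret is one semitone, so F4 + 16 = A5.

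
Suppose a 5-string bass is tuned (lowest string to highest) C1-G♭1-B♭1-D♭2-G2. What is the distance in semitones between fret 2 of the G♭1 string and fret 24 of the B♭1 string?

26 semitones

G♭1 at fret 2 → A♭1 (MIDI 32); B♭1 at fret 24 → B♭3 (MIDI 58).
32 − 58 = -26, so the two pitches are 26 semitones apart, with B♭3 the higher.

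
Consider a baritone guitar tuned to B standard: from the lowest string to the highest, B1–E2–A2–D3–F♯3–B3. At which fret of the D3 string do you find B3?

B3 is 9 semitones above the open D3 (D–D#–E–F–F#–G–G#–A–A#–B), so it sits at fret 9.

9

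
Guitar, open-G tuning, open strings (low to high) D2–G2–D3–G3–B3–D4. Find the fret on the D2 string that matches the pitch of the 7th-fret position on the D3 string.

19

Fret 7 on D3 is MIDI 50 + 7 = 57 (A3). On the D2 string (open MIDI 38), that pitch is 57 − 38 = fret 19.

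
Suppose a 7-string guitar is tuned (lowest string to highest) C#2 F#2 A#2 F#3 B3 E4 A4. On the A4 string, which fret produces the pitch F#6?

21

F#6 is 21 semitones above the open A4 (A–A#–B–C–…–E–F–F#), so it sits at fret 21.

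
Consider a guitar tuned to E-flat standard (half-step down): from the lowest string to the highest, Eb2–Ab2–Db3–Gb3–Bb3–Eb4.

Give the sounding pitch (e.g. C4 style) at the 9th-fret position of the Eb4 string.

C5

Each fret is one semitone, so Eb4 + 9 = C5.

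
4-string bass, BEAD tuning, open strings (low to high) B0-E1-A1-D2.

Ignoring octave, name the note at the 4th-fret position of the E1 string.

G#

The open E1 string plus 4 semitones: E–F–F#–G–G#.
(Equivalently spelled Ab.)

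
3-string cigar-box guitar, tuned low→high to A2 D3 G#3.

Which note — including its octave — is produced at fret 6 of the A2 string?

A2 is MIDI 45. Adding 6 gives 51, which is D#3.

D#3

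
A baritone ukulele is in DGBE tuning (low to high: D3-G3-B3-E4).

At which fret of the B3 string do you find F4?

6

F4 is 6 semitones above the open B3 (B–C–C#–D–D#–E–F), so it sits at fret 6.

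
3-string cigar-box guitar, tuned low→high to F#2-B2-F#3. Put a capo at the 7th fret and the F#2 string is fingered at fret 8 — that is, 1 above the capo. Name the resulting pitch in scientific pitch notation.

The capo raises the open F#2 by 7 semitones to C#3; fretting 1 more gives F#2 + 7 + 1 = F#2 + 8 semitones = D3.

D3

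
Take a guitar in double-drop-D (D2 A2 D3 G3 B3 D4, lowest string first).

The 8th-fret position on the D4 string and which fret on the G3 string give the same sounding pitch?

15

D4 at fret 8 is D4 + 8 semitones = A♯4.
The open G3 string is 7 semitones below the open D4, so the same pitch on the G3 string lies at fret 8 + 7 = 15.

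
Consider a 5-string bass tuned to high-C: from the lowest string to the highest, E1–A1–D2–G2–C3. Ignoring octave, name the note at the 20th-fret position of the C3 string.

The open C3 string plus 20 semitones: C–C#–D–D#–…–F#–G–G#.

G#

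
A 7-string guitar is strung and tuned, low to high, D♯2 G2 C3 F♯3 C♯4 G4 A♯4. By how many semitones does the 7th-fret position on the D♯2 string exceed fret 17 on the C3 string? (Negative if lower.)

-19 semitones

D♯2 at fret 7 → A♯2 (MIDI 46); C3 at fret 17 → F4 (MIDI 65).
46 − 65 = -19, so the two pitches are 19 semitones apart.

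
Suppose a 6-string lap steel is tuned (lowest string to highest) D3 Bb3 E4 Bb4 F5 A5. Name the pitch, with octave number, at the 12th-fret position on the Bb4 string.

The open Bb4 string plus 12 semitones: Bb–B–C–Db–…–Ab–A–Bb.
The walk passes from B into C once, so the octave number goes from 4 to 5.

Bb5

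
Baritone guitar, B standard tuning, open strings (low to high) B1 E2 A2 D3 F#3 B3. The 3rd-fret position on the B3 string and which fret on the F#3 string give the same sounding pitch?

8

B3 at fret 3 is B3 + 3 semitones = D4.
The open F#3 string is 5 semitones below the open B3, so the same pitch on the F#3 string lies at fret 3 + 5 = 8.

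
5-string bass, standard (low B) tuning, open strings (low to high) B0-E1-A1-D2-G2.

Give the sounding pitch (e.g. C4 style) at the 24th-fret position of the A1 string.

Each fret is one semitone, so A1 + 24 = A3.

A3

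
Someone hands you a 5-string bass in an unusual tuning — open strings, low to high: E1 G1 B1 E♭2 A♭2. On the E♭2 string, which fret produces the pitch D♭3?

D♭3 is 10 semitones above the open E♭2 (Eb–E–F–Gb–…–B–C–Db), so it sits at fret 10.

10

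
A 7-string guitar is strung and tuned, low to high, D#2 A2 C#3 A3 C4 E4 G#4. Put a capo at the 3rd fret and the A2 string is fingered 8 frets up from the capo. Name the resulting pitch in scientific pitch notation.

The capo raises the open A2 by 3 semitones to C3; fretting 8 more gives A2 + 3 + 8 = A2 + 11 semitones = G#3.

G#3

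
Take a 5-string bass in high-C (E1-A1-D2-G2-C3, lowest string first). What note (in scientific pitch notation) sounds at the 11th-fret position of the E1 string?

D♯2

E1 is MIDI 28. Adding 11 gives 39, which is D♯2.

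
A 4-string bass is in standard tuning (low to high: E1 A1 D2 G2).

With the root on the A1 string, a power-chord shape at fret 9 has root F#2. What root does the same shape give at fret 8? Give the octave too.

F2

Moving from fret 9 to fret 8 shifts the root by -1 semitone.
F#2 down 1 semitone is F2.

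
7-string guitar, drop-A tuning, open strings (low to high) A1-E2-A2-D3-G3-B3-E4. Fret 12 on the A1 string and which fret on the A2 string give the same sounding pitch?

A1 at fret 12 is A1 + 12 semitones = A2.
The open A2 string is 12 semitones above the open A1, so the same pitch on the A2 string lies at fret 12 − 12 = 0.

0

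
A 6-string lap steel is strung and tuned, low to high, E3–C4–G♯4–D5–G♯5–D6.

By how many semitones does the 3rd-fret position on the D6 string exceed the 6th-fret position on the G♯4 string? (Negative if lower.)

15 semitones

D6 at fret 3 → F6 (MIDI 89); G♯4 at fret 6 → D5 (MIDI 74).
89 − 74 = 15, so the two pitches are 15 semitones apart.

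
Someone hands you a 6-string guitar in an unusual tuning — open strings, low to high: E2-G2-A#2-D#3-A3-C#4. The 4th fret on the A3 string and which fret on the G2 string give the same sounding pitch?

A3 at fret 4 is A3 + 4 semitones = C#4.
The open G2 string is 14 semitones below the open A3, so the same pitch on the G2 string lies at fret 4 + 14 = 18.

18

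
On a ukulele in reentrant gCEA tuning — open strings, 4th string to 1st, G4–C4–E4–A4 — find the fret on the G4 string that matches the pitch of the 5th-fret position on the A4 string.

7

Fret 5 on A4 is MIDI 69 + 5 = 74 (D5). On the G4 string (open MIDI 67), that pitch is 74 − 67 = fret 7.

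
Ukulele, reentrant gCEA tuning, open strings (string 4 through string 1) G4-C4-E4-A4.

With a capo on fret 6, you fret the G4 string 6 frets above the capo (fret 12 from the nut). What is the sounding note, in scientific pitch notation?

The capo raises the open G4 by 6 semitones to C♯5; fretting 6 more gives G4 + 6 + 6 = G4 + 12 semitones = G5.

G5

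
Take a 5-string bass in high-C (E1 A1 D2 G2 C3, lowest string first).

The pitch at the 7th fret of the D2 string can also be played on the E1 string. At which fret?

17

Fret 7 on D2 is MIDI 38 + 7 = 45 (A2). On the E1 string (open MIDI 28), that pitch is 45 − 28 = fret 17.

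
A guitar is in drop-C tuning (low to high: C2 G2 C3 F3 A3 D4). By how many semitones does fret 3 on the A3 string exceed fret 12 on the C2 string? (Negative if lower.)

A3 at fret 3 → C4 (MIDI 60); C2 at fret 12 → C3 (MIDI 48).
60 − 48 = 12, so the two pitches are 12 semitones apart.

12 semitones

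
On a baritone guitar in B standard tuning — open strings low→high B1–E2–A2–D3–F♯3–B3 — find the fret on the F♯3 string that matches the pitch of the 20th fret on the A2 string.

11

A2 at fret 20 is A2 + 20 semitones = F4.
The open F♯3 string is 9 semitones above the open A2, so the same pitch on the F♯3 string lies at fret 20 − 9 = 11.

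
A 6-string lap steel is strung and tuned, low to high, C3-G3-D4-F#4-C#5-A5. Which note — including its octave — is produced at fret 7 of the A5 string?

E6

Each fret is one semitone, so A5 + 7 = E6.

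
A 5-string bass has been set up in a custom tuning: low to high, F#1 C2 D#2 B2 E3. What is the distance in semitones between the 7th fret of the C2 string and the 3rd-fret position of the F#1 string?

C2 at fret 7 → G2 (MIDI 43); F#1 at fret 3 → A1 (MIDI 33).
43 − 33 = 10, so the two pitches are 10 semitones apart, with G2 the higher.

10 semitones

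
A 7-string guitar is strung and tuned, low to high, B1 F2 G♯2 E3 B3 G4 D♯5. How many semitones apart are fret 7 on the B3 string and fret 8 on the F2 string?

17 semitones

B3 at fret 7 → F♯4 (MIDI 66); F2 at fret 8 → C♯3 (MIDI 49).
66 − 49 = 17, so the two pitches are 17 semitones apart, with F♯4 the higher.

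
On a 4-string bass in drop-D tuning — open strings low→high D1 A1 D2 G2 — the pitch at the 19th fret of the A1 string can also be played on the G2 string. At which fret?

9

A1 at fret 19 is A1 + 19 semitones = E3.
The open G2 string is 10 semitones above the open A1, so the same pitch on the G2 string lies at fret 19 − 10 = 9.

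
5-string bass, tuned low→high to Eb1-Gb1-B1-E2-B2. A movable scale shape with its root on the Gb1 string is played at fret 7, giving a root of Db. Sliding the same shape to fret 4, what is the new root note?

Moving from fret 7 to fret 4 shifts the root by -3 semitones.
Db down 3 semitones is Bb.

Bb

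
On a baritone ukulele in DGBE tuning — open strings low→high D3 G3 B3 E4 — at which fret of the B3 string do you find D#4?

D#4 is 4 semitones above the open B3 (B–C–C#–D–D#), so it sits at fret 4.

4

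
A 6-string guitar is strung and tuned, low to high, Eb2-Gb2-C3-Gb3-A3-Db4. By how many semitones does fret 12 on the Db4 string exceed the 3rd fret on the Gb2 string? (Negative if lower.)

Db4 at fret 12 → Db5 (MIDI 73); Gb2 at fret 3 → A2 (MIDI 45).
73 − 45 = 28, so the two pitches are 28 semitones apart.

28 semitones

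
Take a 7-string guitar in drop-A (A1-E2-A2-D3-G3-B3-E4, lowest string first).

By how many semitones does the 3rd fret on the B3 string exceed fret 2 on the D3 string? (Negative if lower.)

10 semitones

B3 at fret 3 → D4 (MIDI 62); D3 at fret 2 → E3 (MIDI 52).
62 − 52 = 10, so the two pitches are 10 semitones apart.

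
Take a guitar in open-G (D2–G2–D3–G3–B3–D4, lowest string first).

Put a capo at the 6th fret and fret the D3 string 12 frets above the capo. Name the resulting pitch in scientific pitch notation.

G#4

The capo raises the open D3 by 6 semitones to G#3; fretting 12 more gives D3 + 6 + 12 = D3 + 18 semitones = G#4.
(Also written Ab.)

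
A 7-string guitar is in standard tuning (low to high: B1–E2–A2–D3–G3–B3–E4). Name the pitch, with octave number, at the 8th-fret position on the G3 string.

D♯4

G3 is MIDI 55. Adding 8 gives 63, which is D♯4.
(Equivalently spelled E♭4.)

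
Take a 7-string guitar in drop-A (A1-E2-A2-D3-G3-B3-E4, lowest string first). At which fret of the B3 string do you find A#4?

11

A#4 is 11 semitones above the open B3 (B–C–C#–D–…–G#–A–A#), so it sits at fret 11.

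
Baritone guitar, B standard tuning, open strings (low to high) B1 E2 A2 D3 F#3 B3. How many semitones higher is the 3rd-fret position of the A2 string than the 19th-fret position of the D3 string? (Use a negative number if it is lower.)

A2 at fret 3 → C3 (MIDI 48); D3 at fret 19 → A4 (MIDI 69).
48 − 69 = -21, so the two pitches are 21 semitones apart.

-21 semitones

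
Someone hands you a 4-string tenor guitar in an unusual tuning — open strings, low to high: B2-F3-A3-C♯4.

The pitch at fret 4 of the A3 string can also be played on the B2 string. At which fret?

14

A3 at fret 4 is A3 + 4 semitones = C♯4.
The open B2 string is 10 semitones below the open A3, so the same pitch on the B2 string lies at fret 4 + 10 = 14.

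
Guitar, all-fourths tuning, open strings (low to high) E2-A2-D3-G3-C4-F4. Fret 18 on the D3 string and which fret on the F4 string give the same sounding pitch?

D3 at fret 18 is D3 + 18 semitones = G♯4.
The open F4 string is 15 semitones above the open D3, so the same pitch on the F4 string lies at fret 18 − 15 = 3.

3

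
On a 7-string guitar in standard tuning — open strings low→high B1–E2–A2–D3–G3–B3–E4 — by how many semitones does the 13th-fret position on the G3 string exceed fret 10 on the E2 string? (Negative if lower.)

18 semitones

G3 at fret 13 → G♯4 (MIDI 68); E2 at fret 10 → D3 (MIDI 50).
68 − 50 = 18, so the two pitches are 18 semitones apart.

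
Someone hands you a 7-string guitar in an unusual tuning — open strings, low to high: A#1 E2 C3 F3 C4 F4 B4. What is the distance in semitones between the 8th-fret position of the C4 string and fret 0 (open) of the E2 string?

C4 at fret 8 → G#4 (MIDI 68); E2 at fret 0 → E2 (MIDI 40).
68 − 40 = 28, so the two pitches are 28 semitones apart, with G#4 the higher.

28 semitones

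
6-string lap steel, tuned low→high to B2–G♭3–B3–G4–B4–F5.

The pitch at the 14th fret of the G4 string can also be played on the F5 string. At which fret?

4

G4 at fret 14 is G4 + 14 semitones = A5.
The open F5 string is 10 semitones above the open G4, so the same pitch on the F5 string lies at fret 14 − 10 = 4.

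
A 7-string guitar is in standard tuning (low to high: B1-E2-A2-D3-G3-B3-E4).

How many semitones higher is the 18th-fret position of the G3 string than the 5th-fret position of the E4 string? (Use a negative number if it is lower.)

G3 at fret 18 → C#5 (MIDI 73); E4 at fret 5 → A4 (MIDI 69).
73 − 69 = 4, so the two pitches are 4 semitones apart.

4 semitones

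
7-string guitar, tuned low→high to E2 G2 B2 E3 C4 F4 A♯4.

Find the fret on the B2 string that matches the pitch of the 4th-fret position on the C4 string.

17

C4 at fret 4 is C4 + 4 semitones = E4.
The open B2 string is 13 semitones below the open C4, so the same pitch on the B2 string lies at fret 4 + 13 = 17.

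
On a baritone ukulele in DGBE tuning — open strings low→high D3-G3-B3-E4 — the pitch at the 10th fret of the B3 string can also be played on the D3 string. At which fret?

Fret 10 on B3 is MIDI 59 + 10 = 69 (A4). On the D3 string (open MIDI 50), that pitch is 69 − 50 = fret 19.

19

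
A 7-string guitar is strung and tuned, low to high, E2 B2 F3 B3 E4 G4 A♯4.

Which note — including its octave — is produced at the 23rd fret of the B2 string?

A♯4

Each fret is one semitone, so B2 + 23 = A♯4.
(Equivalently spelled B♭4.)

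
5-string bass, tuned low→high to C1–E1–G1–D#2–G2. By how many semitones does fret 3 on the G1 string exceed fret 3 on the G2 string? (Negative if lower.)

-12 semitones

G1 at fret 3 → A#1 (MIDI 34); G2 at fret 3 → A#2 (MIDI 46).
34 − 46 = -12, so the two pitches are 12 semitones apart.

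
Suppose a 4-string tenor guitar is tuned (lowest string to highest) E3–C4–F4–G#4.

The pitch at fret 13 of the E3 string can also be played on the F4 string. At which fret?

E3 at fret 13 is E3 + 13 semitones = F4.
The open F4 string is 13 semitones above the open E3, so the same pitch on the F4 string lies at fret 13 − 13 = 0.

0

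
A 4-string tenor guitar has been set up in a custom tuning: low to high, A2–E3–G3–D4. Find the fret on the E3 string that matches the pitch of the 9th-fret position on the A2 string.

2

Fret 9 on A2 is MIDI 45 + 9 = 54 (F#3). On the E3 string (open MIDI 52), that pitch is 54 − 52 = fret 2.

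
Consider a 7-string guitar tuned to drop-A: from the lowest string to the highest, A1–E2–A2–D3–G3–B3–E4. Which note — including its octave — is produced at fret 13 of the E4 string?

The open E4 string plus 13 semitones: E–F–F#–G–…–D#–E–F.
The walk passes from B into C once, so the octave number goes from 4 to 5.

F5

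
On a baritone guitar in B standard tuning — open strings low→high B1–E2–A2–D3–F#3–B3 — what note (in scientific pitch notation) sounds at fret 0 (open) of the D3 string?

Fret 0 is the open string itself, so the pitch is just D3.

D3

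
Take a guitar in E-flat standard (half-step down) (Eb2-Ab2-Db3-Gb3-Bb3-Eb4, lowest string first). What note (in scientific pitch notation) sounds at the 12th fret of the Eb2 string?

Eb3

Eb2 is MIDI 39. Adding 12 gives 51, which is Eb3.
(Equivalently spelled D#3.)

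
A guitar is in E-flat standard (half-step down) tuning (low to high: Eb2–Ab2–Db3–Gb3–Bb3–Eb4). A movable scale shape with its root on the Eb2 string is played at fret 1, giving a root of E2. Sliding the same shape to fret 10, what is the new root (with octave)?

Db3

Moving from fret 1 to fret 10 shifts the root by 9 semitones.
E2 up 9 semitones is Db3.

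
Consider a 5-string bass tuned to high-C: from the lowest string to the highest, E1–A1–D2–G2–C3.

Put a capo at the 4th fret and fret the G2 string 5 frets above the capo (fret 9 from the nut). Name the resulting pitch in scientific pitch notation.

The capo raises the open G2 by 4 semitones to B2; fretting 5 more gives G2 + 4 + 5 = G2 + 9 semitones = E3.

E3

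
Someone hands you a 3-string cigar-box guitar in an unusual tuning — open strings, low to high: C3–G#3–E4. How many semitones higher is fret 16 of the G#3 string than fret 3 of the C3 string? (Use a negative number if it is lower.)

G#3 at fret 16 → C5 (MIDI 72); C3 at fret 3 → D#3 (MIDI 51).
72 − 51 = 21, so the two pitches are 21 semitones apart.

21 semitones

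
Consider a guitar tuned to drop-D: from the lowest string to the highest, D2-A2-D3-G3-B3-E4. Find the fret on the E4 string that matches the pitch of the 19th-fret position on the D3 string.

5

D3 at fret 19 is D3 + 19 semitones = A4.
The open E4 string is 14 semitones above the open D3, so the same pitch on the E4 string lies at fret 19 − 14 = 5.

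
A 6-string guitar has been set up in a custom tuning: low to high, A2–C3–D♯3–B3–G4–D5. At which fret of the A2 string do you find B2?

B2 is 2 semitones above the open A2 (A–A#–B), so it sits at fret 2.

2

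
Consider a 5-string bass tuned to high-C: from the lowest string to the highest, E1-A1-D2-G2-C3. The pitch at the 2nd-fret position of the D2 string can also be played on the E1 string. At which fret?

Fret 2 on D2 is MIDI 38 + 2 = 40 (E2). On the E1 string (open MIDI 28), that pitch is 40 − 28 = fret 12.

12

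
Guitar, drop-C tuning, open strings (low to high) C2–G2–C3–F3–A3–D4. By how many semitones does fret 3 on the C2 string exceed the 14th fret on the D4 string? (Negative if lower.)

C2 at fret 3 → D#2 (MIDI 39); D4 at fret 14 → E5 (MIDI 76).
39 − 76 = -37, so the two pitches are 37 semitones apart.

-37 semitones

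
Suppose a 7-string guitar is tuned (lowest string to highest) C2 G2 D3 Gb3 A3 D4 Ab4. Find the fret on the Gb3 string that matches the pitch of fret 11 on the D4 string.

D4 at fret 11 is D4 + 11 semitones = Db5.
The open Gb3 string is 8 semitones below the open D4, so the same pitch on the Gb3 string lies at fret 11 + 8 = 19.

19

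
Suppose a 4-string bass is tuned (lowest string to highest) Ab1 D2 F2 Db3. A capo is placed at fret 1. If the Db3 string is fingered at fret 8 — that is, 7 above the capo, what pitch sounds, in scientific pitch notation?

The capo raises the open Db3 by 1 semitone to D3; fretting 7 more gives Db3 + 1 + 7 = Db3 + 8 semitones = A3.

A3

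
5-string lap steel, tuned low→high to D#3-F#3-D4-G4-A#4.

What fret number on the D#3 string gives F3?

2

F3 is 2 semitones above the open D#3 (D#–E–F), so it sits at fret 2.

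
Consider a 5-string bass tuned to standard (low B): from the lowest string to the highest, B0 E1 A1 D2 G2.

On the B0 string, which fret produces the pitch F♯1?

7

F♯1 is 7 semitones above the open B0 (B–C–C#–D–D#–E–F–F#), so it sits at fret 7.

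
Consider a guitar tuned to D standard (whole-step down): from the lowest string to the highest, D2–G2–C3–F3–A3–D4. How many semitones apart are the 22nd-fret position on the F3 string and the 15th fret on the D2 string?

F3 at fret 22 → D#5 (MIDI 75); D2 at fret 15 → F3 (MIDI 53).
75 − 53 = 22, so the two pitches are 22 semitones apart, with D#5 the higher.

22 semitones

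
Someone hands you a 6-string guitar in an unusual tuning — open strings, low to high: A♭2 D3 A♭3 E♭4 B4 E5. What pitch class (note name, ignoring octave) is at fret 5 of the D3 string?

The open D3 string plus 5 semitones: D–Eb–E–F–Gb–G.

G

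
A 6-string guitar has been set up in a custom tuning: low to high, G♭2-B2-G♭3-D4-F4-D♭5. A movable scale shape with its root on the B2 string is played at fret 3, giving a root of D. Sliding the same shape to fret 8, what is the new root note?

Moving from fret 3 to fret 8 shifts the root by 5 semitones.
D up 5 semitones is G.

G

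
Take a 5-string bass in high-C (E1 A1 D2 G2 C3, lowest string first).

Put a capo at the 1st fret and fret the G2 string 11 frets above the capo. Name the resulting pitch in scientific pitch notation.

G3

The capo raises the open G2 by 1 semitone to G#2; fretting 11 more gives G2 + 1 + 11 = G2 + 12 semitones = G3.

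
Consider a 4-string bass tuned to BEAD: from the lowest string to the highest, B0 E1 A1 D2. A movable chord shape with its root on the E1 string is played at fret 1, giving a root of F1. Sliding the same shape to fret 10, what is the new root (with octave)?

D2

Moving from fret 1 to fret 10 shifts the root by 9 semitones.
F1 up 9 semitones is D2.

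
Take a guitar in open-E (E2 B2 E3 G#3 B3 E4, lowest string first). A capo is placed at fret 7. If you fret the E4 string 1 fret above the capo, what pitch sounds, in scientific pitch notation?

C5

The capo raises the open E4 by 7 semitones to B4; fretting 1 more gives E4 + 7 + 1 = E4 + 8 semitones = C5.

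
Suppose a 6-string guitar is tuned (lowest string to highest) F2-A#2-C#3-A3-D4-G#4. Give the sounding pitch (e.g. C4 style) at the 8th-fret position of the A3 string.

Each fret is one semitone, so A3 + 8 = F4.

F4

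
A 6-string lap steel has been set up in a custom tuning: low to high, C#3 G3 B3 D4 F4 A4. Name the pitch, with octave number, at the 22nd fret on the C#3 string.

The open C#3 string plus 22 semitones: C#–D–D#–E–…–A–A#–B.
The walk passes from B into C once, so the octave number goes from 3 to 4.

B4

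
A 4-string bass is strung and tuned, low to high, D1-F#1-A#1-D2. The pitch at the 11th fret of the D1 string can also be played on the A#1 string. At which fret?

Fret 11 on D1 is MIDI 26 + 11 = 37 (C#2). On the A#1 string (open MIDI 34), that pitch is 37 − 34 = fret 3.

3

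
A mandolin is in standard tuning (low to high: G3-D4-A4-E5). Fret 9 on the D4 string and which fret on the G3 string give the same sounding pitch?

16

Fret 9 on D4 is MIDI 62 + 9 = 71 (B4). On the G3 string (open MIDI 55), that pitch is 71 − 55 = fret 16.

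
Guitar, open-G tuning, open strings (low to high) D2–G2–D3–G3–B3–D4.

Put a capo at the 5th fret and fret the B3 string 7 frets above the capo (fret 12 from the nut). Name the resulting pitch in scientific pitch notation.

The capo raises the open B3 by 5 semitones to E4; fretting 7 more gives B3 + 5 + 7 = B3 + 12 semitones = B4.

B4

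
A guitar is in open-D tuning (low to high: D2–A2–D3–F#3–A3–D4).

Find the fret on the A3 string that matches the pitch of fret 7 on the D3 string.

D3 at fret 7 is D3 + 7 semitones = A3.
The open A3 string is 7 semitones above the open D3, so the same pitch on the A3 string lies at fret 7 − 7 = 0.

0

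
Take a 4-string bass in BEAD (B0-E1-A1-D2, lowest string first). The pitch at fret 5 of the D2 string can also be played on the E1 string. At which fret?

15

Fret 5 on D2 is MIDI 38 + 5 = 43 (G2). On the E1 string (open MIDI 28), that pitch is 43 − 28 = fret 15.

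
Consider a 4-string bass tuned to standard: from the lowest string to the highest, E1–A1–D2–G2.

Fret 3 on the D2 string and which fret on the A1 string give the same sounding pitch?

8

Fret 3 on D2 is MIDI 38 + 3 = 41 (F2). On the A1 string (open MIDI 33), that pitch is 41 − 33 = fret 8.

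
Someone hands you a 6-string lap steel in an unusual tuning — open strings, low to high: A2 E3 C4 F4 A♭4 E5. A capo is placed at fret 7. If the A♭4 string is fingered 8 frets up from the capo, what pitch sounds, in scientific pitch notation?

The capo raises the open A♭4 by 7 semitones to E♭5; fretting 8 more gives A♭4 + 7 + 8 = A♭4 + 15 semitones = B5.

B5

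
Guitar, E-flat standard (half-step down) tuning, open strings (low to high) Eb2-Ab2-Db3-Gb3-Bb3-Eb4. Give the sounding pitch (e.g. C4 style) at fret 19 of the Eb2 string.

The open Eb2 string plus 19 semitones: Eb–E–F–Gb–…–Ab–A–Bb.
The walk passes from B into C once, so the octave number goes from 2 to 3.
(Equivalently spelled A#3.)

Bb3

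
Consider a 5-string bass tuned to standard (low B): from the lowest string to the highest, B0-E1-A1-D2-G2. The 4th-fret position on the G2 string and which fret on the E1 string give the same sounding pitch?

19

G2 at fret 4 is G2 + 4 semitones = B2.
The open E1 string is 15 semitones below the open G2, so the same pitch on the E1 string lies at fret 4 + 15 = 19.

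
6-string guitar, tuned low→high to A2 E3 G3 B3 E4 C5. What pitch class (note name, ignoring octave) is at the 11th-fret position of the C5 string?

B

The open C5 string plus 11 semitones: C–Db–D–Eb–…–A–Bb–B.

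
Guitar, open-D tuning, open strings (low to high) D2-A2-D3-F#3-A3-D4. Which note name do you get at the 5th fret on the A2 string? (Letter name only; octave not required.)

D

The open A2 string plus 5 semitones: A–A#–B–C–C#–D.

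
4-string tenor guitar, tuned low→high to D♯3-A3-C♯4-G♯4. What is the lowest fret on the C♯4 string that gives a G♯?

From C♯4, count semitones up the chromatic scale until reaching G♯: C#–D–D#–E–F–F#–G–G# — 7 steps.

7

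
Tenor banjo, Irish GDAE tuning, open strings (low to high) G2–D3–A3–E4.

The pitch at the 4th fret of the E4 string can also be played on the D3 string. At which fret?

18

Fret 4 on E4 is MIDI 64 + 4 = 68 (G#4). On the D3 string (open MIDI 50), that pitch is 68 − 50 = fret 18.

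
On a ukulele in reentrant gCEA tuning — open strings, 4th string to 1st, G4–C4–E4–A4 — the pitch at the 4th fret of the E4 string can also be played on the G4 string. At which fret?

E4 at fret 4 is E4 + 4 semitones = G#4.
The open G4 string is 3 semitones above the open E4, so the same pitch on the G4 string lies at fret 4 − 3 = 1.

1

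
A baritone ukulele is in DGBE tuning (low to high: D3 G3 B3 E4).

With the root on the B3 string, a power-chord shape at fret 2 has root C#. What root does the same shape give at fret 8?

Moving from fret 2 to fret 8 shifts the root by 6 semitones.
C# up 6 semitones is G.

G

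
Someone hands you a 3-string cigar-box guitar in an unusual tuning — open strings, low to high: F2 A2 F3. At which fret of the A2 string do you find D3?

5

D3 is 5 semitones above the open A2 (A–A#–B–C–C#–D), so it sits at fret 5.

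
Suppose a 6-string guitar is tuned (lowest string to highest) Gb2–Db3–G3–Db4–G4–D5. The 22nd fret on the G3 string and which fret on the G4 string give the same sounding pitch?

G3 at fret 22 is G3 + 22 semitones = F5.
The open G4 string is 12 semitones above the open G3, so the same pitch on the G4 string lies at fret 22 − 12 = 10.

10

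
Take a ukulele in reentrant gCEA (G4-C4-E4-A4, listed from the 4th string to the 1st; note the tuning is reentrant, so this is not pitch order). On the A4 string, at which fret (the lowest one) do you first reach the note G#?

From A4, count semitones up the chromatic scale until reaching G#: A–A#–B–C–…–F#–G–G# — 11 steps.

11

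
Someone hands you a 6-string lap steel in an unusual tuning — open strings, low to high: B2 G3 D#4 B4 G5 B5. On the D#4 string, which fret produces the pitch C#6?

22

C#6 is 22 semitones above the open D#4 (D#–E–F–F#–…–B–C–C#), so it sits at fret 22.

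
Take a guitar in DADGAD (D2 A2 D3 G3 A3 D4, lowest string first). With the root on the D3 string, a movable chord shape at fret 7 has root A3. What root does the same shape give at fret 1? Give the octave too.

D#3

Moving from fret 7 to fret 1 shifts the root by -6 semitones.
A3 down 6 semitones is D#3.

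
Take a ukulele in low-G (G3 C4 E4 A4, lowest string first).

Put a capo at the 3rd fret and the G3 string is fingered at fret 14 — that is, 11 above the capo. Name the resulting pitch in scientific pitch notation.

The capo raises the open G3 by 3 semitones to A♯3; fretting 11 more gives G3 + 3 + 11 = G3 + 14 semitones = A4.

A4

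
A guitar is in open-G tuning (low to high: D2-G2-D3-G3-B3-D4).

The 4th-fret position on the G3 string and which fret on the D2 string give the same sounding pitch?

21

Fret 4 on G3 is MIDI 55 + 4 = 59 (B3). On the D2 string (open MIDI 38), that pitch is 59 − 38 = fret 21.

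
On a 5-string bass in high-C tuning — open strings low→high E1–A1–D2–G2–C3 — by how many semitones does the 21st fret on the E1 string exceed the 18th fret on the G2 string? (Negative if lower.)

-12 semitones

E1 at fret 21 → C♯3 (MIDI 49); G2 at fret 18 → C♯4 (MIDI 61).
49 − 61 = -12, so the two pitches are 12 semitones apart.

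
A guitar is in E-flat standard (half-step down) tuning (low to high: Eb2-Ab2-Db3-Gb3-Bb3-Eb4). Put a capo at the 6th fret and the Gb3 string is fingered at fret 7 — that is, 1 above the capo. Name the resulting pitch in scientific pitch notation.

The capo raises the open Gb3 by 6 semitones to C4; fretting 1 more gives Gb3 + 6 + 1 = Gb3 + 7 semitones = Db4.
(Also written C#.)

Db4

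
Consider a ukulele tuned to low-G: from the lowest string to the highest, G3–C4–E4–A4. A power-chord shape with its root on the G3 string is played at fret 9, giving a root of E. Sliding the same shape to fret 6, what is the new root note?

C#

Moving from fret 9 to fret 6 shifts the root by -3 semitones.
E down 3 semitones is C#.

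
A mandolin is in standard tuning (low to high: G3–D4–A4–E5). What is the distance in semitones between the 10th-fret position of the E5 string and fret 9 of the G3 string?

22 semitones

E5 at fret 10 → D6 (MIDI 86); G3 at fret 9 → E4 (MIDI 64).
86 − 64 = 22, so the two pitches are 22 semitones apart, with D6 the higher.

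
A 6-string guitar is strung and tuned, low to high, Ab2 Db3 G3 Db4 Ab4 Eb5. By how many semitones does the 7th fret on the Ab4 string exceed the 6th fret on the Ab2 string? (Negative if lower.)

Ab4 at fret 7 → Eb5 (MIDI 75); Ab2 at fret 6 → D3 (MIDI 50).
75 − 50 = 25, so the two pitches are 25 semitones apart.

25 semitones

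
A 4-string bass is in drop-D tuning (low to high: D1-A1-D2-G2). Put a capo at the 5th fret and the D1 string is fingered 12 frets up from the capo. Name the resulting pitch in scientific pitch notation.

The capo raises the open D1 by 5 semitones to G1; fretting 12 more gives D1 + 5 + 12 = D1 + 17 semitones = G2.

G2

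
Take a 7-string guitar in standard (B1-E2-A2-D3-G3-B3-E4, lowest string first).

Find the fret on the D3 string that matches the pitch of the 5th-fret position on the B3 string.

Fret 5 on B3 is MIDI 59 + 5 = 64 (E4). On the D3 string (open MIDI 50), that pitch is 64 − 50 = fret 14.

14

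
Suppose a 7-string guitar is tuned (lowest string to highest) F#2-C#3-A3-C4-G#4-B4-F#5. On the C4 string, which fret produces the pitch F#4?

F#4 is 6 semitones above the open C4 (C–C#–D–D#–E–F–F#), so it sits at fret 6.

6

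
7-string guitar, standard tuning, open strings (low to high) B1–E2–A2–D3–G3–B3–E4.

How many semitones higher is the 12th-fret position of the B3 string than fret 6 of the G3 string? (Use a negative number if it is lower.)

B3 at fret 12 → B4 (MIDI 71); G3 at fret 6 → C♯4 (MIDI 61).
71 − 61 = 10, so the two pitches are 10 semitones apart.

10 semitones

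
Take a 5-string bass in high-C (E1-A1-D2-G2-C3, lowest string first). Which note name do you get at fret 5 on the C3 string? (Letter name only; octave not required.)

C3 is MIDI 48. Adding 5 gives 53; 53 mod 12 = 5, i.e. F.

F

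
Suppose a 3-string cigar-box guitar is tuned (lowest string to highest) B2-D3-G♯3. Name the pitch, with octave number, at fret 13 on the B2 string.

B2 is MIDI 47. Adding 13 gives 60, which is C4.

C4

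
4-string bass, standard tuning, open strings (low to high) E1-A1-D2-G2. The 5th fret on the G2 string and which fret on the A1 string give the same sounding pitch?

15

Fret 5 on G2 is MIDI 43 + 5 = 48 (C3). On the A1 string (open MIDI 33), that pitch is 48 − 33 = fret 15.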